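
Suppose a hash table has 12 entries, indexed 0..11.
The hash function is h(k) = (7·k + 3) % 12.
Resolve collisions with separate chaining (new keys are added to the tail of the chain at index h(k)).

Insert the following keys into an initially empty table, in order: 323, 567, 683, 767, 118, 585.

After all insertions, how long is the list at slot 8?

Insert 323: h=8, bucket 8 empty → new chain.
Insert 567: h=0, bucket 0 empty → new chain.
Insert 683: h=8, bucket 8 nonempty → append to chain.
Insert 767: h=8, bucket 8 nonempty → append to chain.
Insert 118: h=1, bucket 1 empty → new chain.
Insert 585: h=6, bucket 6 empty → new chain.
Final buckets:
0: 567
1: 118
2: -
3: -
4: -
5: -
6: 585
7: -
8: 323 -> 683 -> 767
9: -
10: -
11: -

3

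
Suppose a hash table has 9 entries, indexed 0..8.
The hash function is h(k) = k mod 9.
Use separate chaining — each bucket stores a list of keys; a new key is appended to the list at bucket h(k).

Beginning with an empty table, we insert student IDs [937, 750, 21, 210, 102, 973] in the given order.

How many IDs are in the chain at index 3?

937 -> bucket 1
750 -> bucket 3
21 -> bucket 3 (collision)
210 -> bucket 3 (collision)
102 -> bucket 3 (collision)
973 -> bucket 1 (collision)
Final buckets:
0: ∅
1: 937 -> 973
2: ∅
3: 750 -> 21 -> 210 -> 102
4: ∅
5: ∅
6: ∅
7: ∅
8: ∅

4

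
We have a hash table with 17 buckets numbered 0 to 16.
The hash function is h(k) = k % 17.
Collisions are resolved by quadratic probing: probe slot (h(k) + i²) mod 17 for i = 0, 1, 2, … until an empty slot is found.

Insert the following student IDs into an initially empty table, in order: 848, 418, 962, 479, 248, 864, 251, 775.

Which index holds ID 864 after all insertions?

848: h=15 → slot 15
418: h=10 → slot 10
962: h=10, probe 10,11 → slot 11
479: h=3 → slot 3
248: h=10, probe 10,11,14 → slot 14
864: h=14, probe 14,15,1 → slot 1
251: h=13 → slot 13
775: h=10, probe 10,11,14,2 → slot 2
Table: [., 864, 775, 479, ., ., ., ., ., ., 418, 962, ., 251, 248, 848, .]

1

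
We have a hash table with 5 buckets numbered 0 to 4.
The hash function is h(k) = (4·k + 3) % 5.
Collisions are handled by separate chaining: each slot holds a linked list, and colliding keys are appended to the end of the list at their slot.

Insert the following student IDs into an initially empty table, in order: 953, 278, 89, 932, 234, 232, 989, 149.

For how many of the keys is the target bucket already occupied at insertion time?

5

953 -> bucket 0
278 -> bucket 0 (collision)
89 -> bucket 4
932 -> bucket 1
234 -> bucket 4 (collision)
232 -> bucket 1 (collision)
989 -> bucket 4 (collision)
149 -> bucket 4 (collision)
Final buckets:
0: 953 -> 278
1: 932 -> 232
2: .
3: .
4: 89 -> 234 -> 989 -> 149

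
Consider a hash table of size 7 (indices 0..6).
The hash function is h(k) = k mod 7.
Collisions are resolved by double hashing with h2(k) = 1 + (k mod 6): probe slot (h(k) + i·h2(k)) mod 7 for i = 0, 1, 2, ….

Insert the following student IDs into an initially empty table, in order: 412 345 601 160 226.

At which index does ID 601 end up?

1

412 hashes to 6; slot 6 is free → place at 6.
345 hashes to 2; slot 2 is free → place at 2.
601 hashes to 6, h2=2; 6 taken → place at 1.
160 hashes to 6, h2=5; 6 taken → place at 4.
226 hashes to 2, h2=5; 2 taken → place at 0.
Table: [226, 601, 345, -, 160, -, 412]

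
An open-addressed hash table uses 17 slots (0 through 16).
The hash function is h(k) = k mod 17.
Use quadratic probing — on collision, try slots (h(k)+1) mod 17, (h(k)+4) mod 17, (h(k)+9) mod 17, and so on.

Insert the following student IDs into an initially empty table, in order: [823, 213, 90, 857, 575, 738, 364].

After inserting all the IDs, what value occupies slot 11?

738

823: h=7 → slot 7
213: h=9 → slot 9
90: h=5 → slot 5
857: h=7, probe 7,8 → slot 8
575: h=14 → slot 14
738: h=7, probe 7,8,11 → slot 11
364: h=7, probe 7,8,11,16 → slot 16
Table: [-, -, -, -, -, 90, -, 823, 857, 213, -, 738, -, -, 575, -, 364]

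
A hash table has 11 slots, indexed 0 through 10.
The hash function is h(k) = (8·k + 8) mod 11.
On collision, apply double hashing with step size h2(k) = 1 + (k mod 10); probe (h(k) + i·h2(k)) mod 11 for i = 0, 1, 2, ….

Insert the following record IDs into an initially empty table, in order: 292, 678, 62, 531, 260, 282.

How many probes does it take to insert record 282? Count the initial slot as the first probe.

4

Insert 292: h=1, slot 1 empty => index 1.
Insert 678: h=9, slot 9 empty => index 9.
Insert 62: h=9, h2=3, slots 9,1 occupied => index 4.
Insert 531: h=10, slot 10 empty => index 10.
Insert 260: h=9, h2=1, slots 9,10 occupied => index 0.
Insert 282: h=9, h2=3, slots 9,1,4 occupied => index 7.
Table: [260, 292, ., ., 62, ., ., 282, ., 678, 531]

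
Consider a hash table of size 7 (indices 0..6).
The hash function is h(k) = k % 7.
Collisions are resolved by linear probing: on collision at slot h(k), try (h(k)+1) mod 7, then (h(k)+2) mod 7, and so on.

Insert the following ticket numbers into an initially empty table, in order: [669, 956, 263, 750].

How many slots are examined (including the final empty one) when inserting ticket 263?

669: h=4 -> slot 4
956: h=4, probe 4,5 -> slot 5
263: h=4, probe 4,5,6 -> slot 6
750: h=1 -> slot 1
Table: [-, 750, -, -, 669, 956, 263]

3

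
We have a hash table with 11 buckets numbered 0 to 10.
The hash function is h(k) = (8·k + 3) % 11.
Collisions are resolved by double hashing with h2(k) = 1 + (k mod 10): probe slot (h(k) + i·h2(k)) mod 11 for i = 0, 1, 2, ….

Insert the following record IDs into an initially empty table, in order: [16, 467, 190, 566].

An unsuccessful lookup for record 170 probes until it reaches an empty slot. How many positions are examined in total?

2

16: h=10 → slot 10
467: h=10, h2=8, probe 10,7 → slot 7
190: h=5 → slot 5
566: h=10, h2=7, probe 10,6 → slot 6
Table: [-, -, -, -, -, 190, 566, 467, -, -, 16]
Lookup 170: h=10, h2=1, probe 10,0 → slot 0 empty, not found.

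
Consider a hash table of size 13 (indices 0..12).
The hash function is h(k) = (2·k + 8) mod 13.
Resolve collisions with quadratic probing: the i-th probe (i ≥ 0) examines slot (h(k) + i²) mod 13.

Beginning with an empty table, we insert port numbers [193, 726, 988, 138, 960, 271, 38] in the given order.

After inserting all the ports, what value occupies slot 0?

193: h=4 => slot 4
726: h=4, probe 4,5 => slot 5
988: h=8 => slot 8
138: h=11 => slot 11
960: h=4, probe 4,5,8,0 => slot 0
271: h=4, probe 4,5,8,0,7 => slot 7
38: h=6 => slot 6
Table: [960, -, -, -, 193, 726, 38, 271, 988, -, -, 138, -]

960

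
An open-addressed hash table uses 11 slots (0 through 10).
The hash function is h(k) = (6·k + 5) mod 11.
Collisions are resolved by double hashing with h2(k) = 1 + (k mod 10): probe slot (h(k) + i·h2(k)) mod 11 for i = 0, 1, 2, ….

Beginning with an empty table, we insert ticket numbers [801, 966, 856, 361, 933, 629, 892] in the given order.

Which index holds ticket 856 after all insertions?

7

801: h=4 -> slot 4
966: h=4, h2=7, probe 4,0 -> slot 0
856: h=4, h2=7, probe 4,0,7 -> slot 7
361: h=4, h2=2, probe 4,6 -> slot 6
933: h=4, h2=4, probe 4,8 -> slot 8
629: h=6, h2=10, probe 6,5 -> slot 5
892: h=0, h2=3, probe 0,3 -> slot 3
Table: [966, ., ., 892, 801, 629, 361, 856, 933, ., .]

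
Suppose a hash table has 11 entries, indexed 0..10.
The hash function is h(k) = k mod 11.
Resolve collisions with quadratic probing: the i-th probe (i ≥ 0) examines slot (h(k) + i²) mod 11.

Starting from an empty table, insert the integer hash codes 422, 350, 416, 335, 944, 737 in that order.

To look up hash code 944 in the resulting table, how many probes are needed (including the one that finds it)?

Insert 422: h=4, slot 4 empty => index 4.
Insert 350: h=9, slot 9 empty => index 9.
Insert 416: h=9, slot 9 occupied => index 10.
Insert 335: h=5, slot 5 empty => index 5.
Insert 944: h=9, slots 9,10 occupied => index 2.
Insert 737: h=0, slot 0 empty => index 0.
Table: [737, ., 944, ., 422, 335, ., ., ., 350, 416]
Lookup 944: h=9, probe 9,10,2 → found at 2.

3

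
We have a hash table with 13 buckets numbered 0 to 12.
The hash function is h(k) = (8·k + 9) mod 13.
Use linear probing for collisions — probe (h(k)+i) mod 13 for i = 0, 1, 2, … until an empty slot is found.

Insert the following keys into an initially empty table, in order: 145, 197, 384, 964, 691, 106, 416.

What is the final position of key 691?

145 hashes to 12; slot 12 is free => place at 12.
197 hashes to 12; 12 taken => place at 0.
384 hashes to 0; 0 taken => place at 1.
964 hashes to 12; 12,0,1 taken => place at 2.
691 hashes to 12; 12,0,1,2 taken => place at 3.
106 hashes to 12; 12,0,1,2,3 taken => place at 4.
416 hashes to 9; slot 9 is free => place at 9.
Table: [197, 384, 964, 691, 106, ∅, ∅, ∅, ∅, 416, ∅, ∅, 145]

3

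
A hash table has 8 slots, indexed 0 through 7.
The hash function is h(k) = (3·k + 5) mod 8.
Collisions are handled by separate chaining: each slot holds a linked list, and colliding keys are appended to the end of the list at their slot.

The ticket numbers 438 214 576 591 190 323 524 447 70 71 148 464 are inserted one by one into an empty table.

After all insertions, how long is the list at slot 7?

438 → bucket 7
214 → bucket 7 (collision)
576 → bucket 5
591 → bucket 2
190 → bucket 7 (collision)
323 → bucket 6
524 → bucket 1
447 → bucket 2 (collision)
70 → bucket 7 (collision)
71 → bucket 2 (collision)
148 → bucket 1 (collision)
464 → bucket 5 (collision)
Final buckets:
0: -
1: 524 -> 148
2: 591 -> 447 -> 71
3: -
4: -
5: 576 -> 464
6: 323
7: 438 -> 214 -> 190 -> 70

4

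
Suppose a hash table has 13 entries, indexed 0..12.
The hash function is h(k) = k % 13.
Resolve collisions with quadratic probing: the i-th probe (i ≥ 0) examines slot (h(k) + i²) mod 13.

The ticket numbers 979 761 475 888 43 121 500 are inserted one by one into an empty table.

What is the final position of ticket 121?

979: h=4 => slot 4
761: h=7 => slot 7
475: h=7, probe 7,8 => slot 8
888: h=4, probe 4,5 => slot 5
43: h=4, probe 4,5,8,0 => slot 0
121: h=4, probe 4,5,8,0,7,3 => slot 3
500: h=6 => slot 6
Table: [43, ∅, ∅, 121, 979, 888, 500, 761, 475, ∅, ∅, ∅, ∅]

3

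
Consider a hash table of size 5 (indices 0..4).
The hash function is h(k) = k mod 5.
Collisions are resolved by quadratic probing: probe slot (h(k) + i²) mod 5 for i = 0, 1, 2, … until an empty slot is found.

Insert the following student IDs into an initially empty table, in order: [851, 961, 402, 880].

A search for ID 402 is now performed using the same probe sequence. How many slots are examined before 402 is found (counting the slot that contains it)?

851 hashes to 1; slot 1 is free -> place at 1.
961 hashes to 1; 1 taken -> place at 2.
402 hashes to 2; 2 taken -> place at 3.
880 hashes to 0; slot 0 is free -> place at 0.
Table: [880, 851, 961, 402, ∅]
Lookup 402: h=2, probe 2,3 → found at 3.

2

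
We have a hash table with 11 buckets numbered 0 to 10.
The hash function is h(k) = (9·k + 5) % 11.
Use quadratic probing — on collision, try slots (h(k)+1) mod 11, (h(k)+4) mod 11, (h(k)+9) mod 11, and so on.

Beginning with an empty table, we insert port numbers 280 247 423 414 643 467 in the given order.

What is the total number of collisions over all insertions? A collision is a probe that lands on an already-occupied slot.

10

Insert 280: h=6, slot 6 empty → index 6.
Insert 247: h=6, slot 6 occupied → index 7.
Insert 423: h=6, slots 6,7 occupied → index 10.
Insert 414: h=2, slot 2 empty → index 2.
Insert 643: h=6, slots 6,7,10 occupied → index 4.
Insert 467: h=6, slots 6,7,10,4 occupied → index 0.
Table: [467, _, 414, _, 643, _, 280, 247, _, _, 423]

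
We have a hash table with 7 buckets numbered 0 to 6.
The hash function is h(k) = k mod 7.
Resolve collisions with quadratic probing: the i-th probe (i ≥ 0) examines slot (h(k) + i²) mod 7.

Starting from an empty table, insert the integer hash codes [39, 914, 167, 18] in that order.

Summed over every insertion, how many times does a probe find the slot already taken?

3

39: h=4 => slot 4
914: h=4, probe 4,5 => slot 5
167: h=6 => slot 6
18: h=4, probe 4,5,1 => slot 1
Table: [-, 18, -, -, 39, 914, 167]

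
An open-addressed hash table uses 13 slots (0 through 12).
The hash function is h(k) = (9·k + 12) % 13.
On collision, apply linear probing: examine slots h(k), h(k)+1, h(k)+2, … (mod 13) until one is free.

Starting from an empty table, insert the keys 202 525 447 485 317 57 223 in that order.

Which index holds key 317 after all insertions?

7

202 hashes to 10; slot 10 is free => place at 10.
525 hashes to 5; slot 5 is free => place at 5.
447 hashes to 5; 5 taken => place at 6.
485 hashes to 9; slot 9 is free => place at 9.
317 hashes to 5; 5,6 taken => place at 7.
57 hashes to 5; 5,6,7 taken => place at 8.
223 hashes to 4; slot 4 is free => place at 4.
Table: [-, -, -, -, 223, 525, 447, 317, 57, 485, 202, -, -]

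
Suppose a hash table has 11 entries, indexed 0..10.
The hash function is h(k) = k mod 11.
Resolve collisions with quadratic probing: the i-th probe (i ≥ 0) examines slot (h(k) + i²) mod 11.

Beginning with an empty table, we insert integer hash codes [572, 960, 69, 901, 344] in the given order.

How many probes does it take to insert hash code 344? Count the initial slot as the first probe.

572: h=0 -> slot 0
960: h=3 -> slot 3
69: h=3, probe 3,4 -> slot 4
901: h=10 -> slot 10
344: h=3, probe 3,4,7 -> slot 7
Table: [572, ∅, ∅, 960, 69, ∅, ∅, 344, ∅, ∅, 901]

3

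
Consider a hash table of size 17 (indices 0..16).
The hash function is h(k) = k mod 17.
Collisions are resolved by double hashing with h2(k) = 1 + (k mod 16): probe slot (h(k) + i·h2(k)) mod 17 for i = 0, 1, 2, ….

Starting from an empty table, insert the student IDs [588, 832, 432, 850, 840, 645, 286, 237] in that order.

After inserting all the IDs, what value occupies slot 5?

588 hashes to 10; slot 10 is free => place at 10.
832 hashes to 16; slot 16 is free => place at 16.
432 hashes to 7; slot 7 is free => place at 7.
850 hashes to 0; slot 0 is free => place at 0.
840 hashes to 7, h2=9; 7,16 taken => place at 8.
645 hashes to 16, h2=6; 16 taken => place at 5.
286 hashes to 14; slot 14 is free => place at 14.
237 hashes to 16, h2=14; 16 taken => place at 13.
Table: [850, -, -, -, -, 645, -, 432, 840, -, 588, -, -, 237, 286, -, 832]

645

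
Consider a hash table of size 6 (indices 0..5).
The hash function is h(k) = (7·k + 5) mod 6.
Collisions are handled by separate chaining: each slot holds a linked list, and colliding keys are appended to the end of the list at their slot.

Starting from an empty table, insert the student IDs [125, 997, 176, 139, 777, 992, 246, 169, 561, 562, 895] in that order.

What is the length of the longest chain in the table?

4

Insert 125: h=4, bucket 4 empty → new chain.
Insert 997: h=0, bucket 0 empty → new chain.
Insert 176: h=1, bucket 1 empty → new chain.
Insert 139: h=0, bucket 0 nonempty → append to chain.
Insert 777: h=2, bucket 2 empty → new chain.
Insert 992: h=1, bucket 1 nonempty → append to chain.
Insert 246: h=5, bucket 5 empty → new chain.
Insert 169: h=0, bucket 0 nonempty → append to chain.
Insert 561: h=2, bucket 2 nonempty → append to chain.
Insert 562: h=3, bucket 3 empty → new chain.
Insert 895: h=0, bucket 0 nonempty → append to chain.
Final buckets:
0: 997 -> 139 -> 169 -> 895
1: 176 -> 992
2: 777 -> 561
3: 562
4: 125
5: 246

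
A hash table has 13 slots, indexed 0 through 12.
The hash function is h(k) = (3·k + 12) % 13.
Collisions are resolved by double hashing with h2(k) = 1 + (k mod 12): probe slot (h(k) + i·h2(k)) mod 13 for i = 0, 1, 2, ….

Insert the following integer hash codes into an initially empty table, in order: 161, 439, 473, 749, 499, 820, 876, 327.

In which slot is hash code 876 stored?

161: h=1 → slot 1
439: h=3 → slot 3
473: h=1, h2=6, probe 1,7 → slot 7
749: h=10 → slot 10
499: h=1, h2=8, probe 1,9 → slot 9
820: h=2 → slot 2
876: h=1, h2=1, probe 1,2,3,4 → slot 4
327: h=5 → slot 5
Table: [—, 161, 820, 439, 876, 327, —, 473, —, 499, 749, —, —]

4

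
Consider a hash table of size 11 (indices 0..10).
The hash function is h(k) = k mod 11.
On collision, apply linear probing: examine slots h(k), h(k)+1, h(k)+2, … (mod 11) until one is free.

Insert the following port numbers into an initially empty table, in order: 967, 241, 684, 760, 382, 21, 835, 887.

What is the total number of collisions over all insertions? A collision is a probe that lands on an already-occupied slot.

10

967 hashes to 10; slot 10 is free => place at 10.
241 hashes to 10; 10 taken => place at 0.
684 hashes to 2; slot 2 is free => place at 2.
760 hashes to 1; slot 1 is free => place at 1.
382 hashes to 8; slot 8 is free => place at 8.
21 hashes to 10; 10,0,1,2 taken => place at 3.
835 hashes to 10; 10,0,1,2,3 taken => place at 4.
887 hashes to 7; slot 7 is free => place at 7.
Table: [241, 760, 684, 21, 835, -, -, 887, 382, -, 967]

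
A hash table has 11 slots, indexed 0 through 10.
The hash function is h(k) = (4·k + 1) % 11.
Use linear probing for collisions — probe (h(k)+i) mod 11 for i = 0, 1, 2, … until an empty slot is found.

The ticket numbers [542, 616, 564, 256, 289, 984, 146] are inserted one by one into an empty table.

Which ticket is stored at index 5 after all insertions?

Insert 542: h=2, slot 2 empty → index 2.
Insert 616: h=1, slot 1 empty → index 1.
Insert 564: h=2, slot 2 occupied → index 3.
Insert 256: h=2, slots 2,3 occupied → index 4.
Insert 289: h=2, slots 2,3,4 occupied → index 5.
Insert 984: h=10, slot 10 empty → index 10.
Insert 146: h=2, slots 2,3,4,5 occupied → index 6.
Table: [., 616, 542, 564, 256, 289, 146, ., ., ., 984]

289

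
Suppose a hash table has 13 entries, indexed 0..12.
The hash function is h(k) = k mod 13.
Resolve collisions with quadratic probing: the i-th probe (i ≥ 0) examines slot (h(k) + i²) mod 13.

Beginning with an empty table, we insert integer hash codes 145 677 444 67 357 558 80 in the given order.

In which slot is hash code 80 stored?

145 hashes to 2; slot 2 is free → place at 2.
677 hashes to 1; slot 1 is free → place at 1.
444 hashes to 2; 2 taken → place at 3.
67 hashes to 2; 2,3 taken → place at 6.
357 hashes to 6; 6 taken → place at 7.
558 hashes to 12; slot 12 is free → place at 12.
80 hashes to 2; 2,3,6 taken → place at 11.
Table: [_, 677, 145, 444, _, _, 67, 357, _, _, _, 80, 558]

11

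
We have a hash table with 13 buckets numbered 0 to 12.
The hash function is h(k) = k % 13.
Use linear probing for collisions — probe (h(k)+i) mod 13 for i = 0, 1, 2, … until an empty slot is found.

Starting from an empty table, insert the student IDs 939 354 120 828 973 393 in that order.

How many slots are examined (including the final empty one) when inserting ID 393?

4

939: h=3 => slot 3
354: h=3, probe 3,4 => slot 4
120: h=3, probe 3,4,5 => slot 5
828: h=9 => slot 9
973: h=11 => slot 11
393: h=3, probe 3,4,5,6 => slot 6
Table: [-, -, -, 939, 354, 120, 393, -, -, 828, -, 973, -]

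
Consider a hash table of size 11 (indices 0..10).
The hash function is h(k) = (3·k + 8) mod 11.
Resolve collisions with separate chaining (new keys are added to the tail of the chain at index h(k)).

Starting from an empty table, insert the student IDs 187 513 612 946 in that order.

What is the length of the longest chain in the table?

Insert 187: h=8, bucket 8 empty → new chain.
Insert 513: h=7, bucket 7 empty → new chain.
Insert 612: h=7, bucket 7 nonempty → append to chain.
Insert 946: h=8, bucket 8 nonempty → append to chain.
Final buckets:
0: _
1: _
2: _
3: _
4: _
5: _
6: _
7: 513 -> 612
8: 187 -> 946
9: _
10: _

2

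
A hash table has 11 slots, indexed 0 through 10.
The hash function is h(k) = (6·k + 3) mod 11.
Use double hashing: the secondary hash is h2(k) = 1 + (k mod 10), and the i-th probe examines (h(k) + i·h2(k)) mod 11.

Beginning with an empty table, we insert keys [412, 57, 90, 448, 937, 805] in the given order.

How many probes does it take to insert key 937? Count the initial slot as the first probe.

2

412: h=0 -> slot 0
57: h=4 -> slot 4
90: h=4, h2=1, probe 4,5 -> slot 5
448: h=7 -> slot 7
937: h=4, h2=8, probe 4,1 -> slot 1
805: h=4, h2=6, probe 4,10 -> slot 10
Table: [412, 937, ∅, ∅, 57, 90, ∅, 448, ∅, ∅, 805]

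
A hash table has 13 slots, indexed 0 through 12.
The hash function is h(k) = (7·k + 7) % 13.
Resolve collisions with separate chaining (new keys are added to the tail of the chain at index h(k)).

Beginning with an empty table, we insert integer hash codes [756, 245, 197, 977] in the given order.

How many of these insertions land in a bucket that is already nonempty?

756 -> bucket 8
245 -> bucket 6
197 -> bucket 8 (collision)
977 -> bucket 8 (collision)
Final buckets:
0: —
1: —
2: —
3: —
4: —
5: —
6: 245
7: —
8: 756 -> 197 -> 977
9: —
10: —
11: —
12: —

2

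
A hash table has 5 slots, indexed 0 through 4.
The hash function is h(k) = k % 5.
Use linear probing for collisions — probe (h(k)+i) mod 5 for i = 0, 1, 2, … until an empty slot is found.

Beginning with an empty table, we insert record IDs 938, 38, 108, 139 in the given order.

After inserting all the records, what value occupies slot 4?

38

938 hashes to 3; slot 3 is free -> place at 3.
38 hashes to 3; 3 taken -> place at 4.
108 hashes to 3; 3,4 taken -> place at 0.
139 hashes to 4; 4,0 taken -> place at 1.
Table: [108, 139, —, 938, 38]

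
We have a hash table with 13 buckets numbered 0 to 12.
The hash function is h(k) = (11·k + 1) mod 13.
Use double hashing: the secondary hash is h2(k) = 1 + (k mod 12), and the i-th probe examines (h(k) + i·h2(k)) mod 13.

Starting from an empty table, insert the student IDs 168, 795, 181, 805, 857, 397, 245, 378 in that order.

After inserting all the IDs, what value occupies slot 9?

Insert 168: h=3, slot 3 empty → index 3.
Insert 795: h=10, slot 10 empty → index 10.
Insert 181: h=3, h2=2, slot 3 occupied → index 5.
Insert 805: h=3, h2=2, slots 3,5 occupied → index 7.
Insert 857: h=3, h2=6, slot 3 occupied → index 9.
Insert 397: h=0, slot 0 empty → index 0.
Insert 245: h=5, h2=6, slot 5 occupied → index 11.
Insert 378: h=12, slot 12 empty → index 12.
Table: [397, -, -, 168, -, 181, -, 805, -, 857, 795, 245, 378]

857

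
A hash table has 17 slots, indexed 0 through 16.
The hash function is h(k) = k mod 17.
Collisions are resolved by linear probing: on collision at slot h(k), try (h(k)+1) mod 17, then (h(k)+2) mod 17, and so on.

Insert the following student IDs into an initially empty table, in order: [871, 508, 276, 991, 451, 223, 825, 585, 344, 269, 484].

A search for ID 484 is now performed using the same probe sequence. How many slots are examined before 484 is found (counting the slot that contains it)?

4

Insert 871: h=4, slot 4 empty → index 4.
Insert 508: h=15, slot 15 empty → index 15.
Insert 276: h=4, slot 4 occupied → index 5.
Insert 991: h=5, slot 5 occupied → index 6.
Insert 451: h=9, slot 9 empty → index 9.
Insert 223: h=2, slot 2 empty → index 2.
Insert 825: h=9, slot 9 occupied → index 10.
Insert 585: h=7, slot 7 empty → index 7.
Insert 344: h=4, slots 4,5,6,7 occupied → index 8.
Insert 269: h=14, slot 14 empty → index 14.
Insert 484: h=8, slots 8,9,10 occupied → index 11.
Table: [—, —, 223, —, 871, 276, 991, 585, 344, 451, 825, 484, —, —, 269, 508, —]
Lookup 484: h=8, probe 8,9,10,11 → found at 11.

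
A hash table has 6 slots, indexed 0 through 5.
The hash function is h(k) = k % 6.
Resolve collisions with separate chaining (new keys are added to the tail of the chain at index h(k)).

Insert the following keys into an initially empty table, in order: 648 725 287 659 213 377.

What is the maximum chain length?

4

648 → bucket 0
725 → bucket 5
287 → bucket 5 (collision)
659 → bucket 5 (collision)
213 → bucket 3
377 → bucket 5 (collision)
Final buckets:
0: 648
1: ∅
2: ∅
3: 213
4: ∅
5: 725 -> 287 -> 659 -> 377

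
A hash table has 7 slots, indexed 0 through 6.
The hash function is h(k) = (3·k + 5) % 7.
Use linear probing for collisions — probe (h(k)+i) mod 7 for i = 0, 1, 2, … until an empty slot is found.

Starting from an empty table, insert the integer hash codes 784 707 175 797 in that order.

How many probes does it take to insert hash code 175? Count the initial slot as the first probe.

784 hashes to 5; slot 5 is free => place at 5.
707 hashes to 5; 5 taken => place at 6.
175 hashes to 5; 5,6 taken => place at 0.
797 hashes to 2; slot 2 is free => place at 2.
Table: [175, -, 797, -, -, 784, 707]

3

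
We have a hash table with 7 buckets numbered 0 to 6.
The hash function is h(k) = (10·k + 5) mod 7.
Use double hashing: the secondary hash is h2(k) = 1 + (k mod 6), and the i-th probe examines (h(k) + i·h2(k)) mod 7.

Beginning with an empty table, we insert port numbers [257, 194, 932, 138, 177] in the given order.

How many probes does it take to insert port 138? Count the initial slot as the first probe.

257 hashes to 6; slot 6 is free => place at 6.
194 hashes to 6, h2=3; 6 taken => place at 2.
932 hashes to 1; slot 1 is free => place at 1.
138 hashes to 6, h2=1; 6 taken => place at 0.
177 hashes to 4; slot 4 is free => place at 4.
Table: [138, 932, 194, -, 177, -, 257]

2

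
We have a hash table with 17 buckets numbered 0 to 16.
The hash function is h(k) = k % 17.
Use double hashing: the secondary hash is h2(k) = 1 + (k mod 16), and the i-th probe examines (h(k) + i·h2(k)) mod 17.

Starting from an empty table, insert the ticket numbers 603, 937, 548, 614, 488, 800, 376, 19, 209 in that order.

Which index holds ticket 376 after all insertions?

11

603 hashes to 8; slot 8 is free → place at 8.
937 hashes to 2; slot 2 is free → place at 2.
548 hashes to 4; slot 4 is free → place at 4.
614 hashes to 2, h2=7; 2 taken → place at 9.
488 hashes to 12; slot 12 is free → place at 12.
800 hashes to 1; slot 1 is free → place at 1.
376 hashes to 2, h2=9; 2 taken → place at 11.
19 hashes to 2, h2=4; 2 taken → place at 6.
209 hashes to 5; slot 5 is free → place at 5.
Table: [., 800, 937, ., 548, 209, 19, ., 603, 614, ., 376, 488, ., ., ., .]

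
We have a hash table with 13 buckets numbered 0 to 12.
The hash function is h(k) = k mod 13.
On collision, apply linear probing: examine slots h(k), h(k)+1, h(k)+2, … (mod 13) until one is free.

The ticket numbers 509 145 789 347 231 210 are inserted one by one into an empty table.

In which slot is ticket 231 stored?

11

509 hashes to 2; slot 2 is free => place at 2.
145 hashes to 2; 2 taken => place at 3.
789 hashes to 9; slot 9 is free => place at 9.
347 hashes to 9; 9 taken => place at 10.
231 hashes to 10; 10 taken => place at 11.
210 hashes to 2; 2,3 taken => place at 4.
Table: [—, —, 509, 145, 210, —, —, —, —, 789, 347, 231, —]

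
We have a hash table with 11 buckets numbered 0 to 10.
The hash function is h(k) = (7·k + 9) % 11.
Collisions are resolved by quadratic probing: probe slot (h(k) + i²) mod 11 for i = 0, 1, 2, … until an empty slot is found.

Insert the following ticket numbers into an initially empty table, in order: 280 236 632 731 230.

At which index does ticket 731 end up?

Insert 280: h=0, slot 0 empty => index 0.
Insert 236: h=0, slot 0 occupied => index 1.
Insert 632: h=0, slots 0,1 occupied => index 4.
Insert 731: h=0, slots 0,1,4 occupied => index 9.
Insert 230: h=2, slot 2 empty => index 2.
Table: [280, 236, 230, ∅, 632, ∅, ∅, ∅, ∅, 731, ∅]

9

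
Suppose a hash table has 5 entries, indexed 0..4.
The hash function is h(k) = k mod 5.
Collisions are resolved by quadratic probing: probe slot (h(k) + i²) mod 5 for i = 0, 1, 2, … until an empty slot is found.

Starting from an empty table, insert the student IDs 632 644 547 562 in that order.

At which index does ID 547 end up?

632: h=2 => slot 2
644: h=4 => slot 4
547: h=2, probe 2,3 => slot 3
562: h=2, probe 2,3,1 => slot 1
Table: [_, 562, 632, 547, 644]

3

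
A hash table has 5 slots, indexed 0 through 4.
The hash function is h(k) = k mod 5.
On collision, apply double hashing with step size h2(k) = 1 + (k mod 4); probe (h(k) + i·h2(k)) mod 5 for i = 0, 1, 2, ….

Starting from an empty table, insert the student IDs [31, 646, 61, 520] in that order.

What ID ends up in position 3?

31: h=1 -> slot 1
646: h=1, h2=3, probe 1,4 -> slot 4
61: h=1, h2=2, probe 1,3 -> slot 3
520: h=0 -> slot 0
Table: [520, 31, —, 61, 646]

61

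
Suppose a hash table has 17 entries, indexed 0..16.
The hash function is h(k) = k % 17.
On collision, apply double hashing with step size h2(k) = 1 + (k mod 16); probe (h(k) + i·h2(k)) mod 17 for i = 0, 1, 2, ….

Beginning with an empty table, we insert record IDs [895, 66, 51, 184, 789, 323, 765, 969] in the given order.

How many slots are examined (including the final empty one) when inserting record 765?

895 hashes to 11; slot 11 is free => place at 11.
66 hashes to 15; slot 15 is free => place at 15.
51 hashes to 0; slot 0 is free => place at 0.
184 hashes to 14; slot 14 is free => place at 14.
789 hashes to 7; slot 7 is free => place at 7.
323 hashes to 0, h2=4; 0 taken => place at 4.
765 hashes to 0, h2=14; 0,14,11 taken => place at 8.
969 hashes to 0, h2=10; 0 taken => place at 10.
Table: [51, ∅, ∅, ∅, 323, ∅, ∅, 789, 765, ∅, 969, 895, ∅, ∅, 184, 66, ∅]

4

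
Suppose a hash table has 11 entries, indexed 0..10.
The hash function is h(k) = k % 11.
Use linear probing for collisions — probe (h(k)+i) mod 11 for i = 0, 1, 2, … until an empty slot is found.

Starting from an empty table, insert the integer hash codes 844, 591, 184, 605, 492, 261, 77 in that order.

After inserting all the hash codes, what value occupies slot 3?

844: h=8 → slot 8
591: h=8, probe 8,9 → slot 9
184: h=8, probe 8,9,10 → slot 10
605: h=0 → slot 0
492: h=8, probe 8,9,10,0,1 → slot 1
261: h=8, probe 8,9,10,0,1,2 → slot 2
77: h=0, probe 0,1,2,3 → slot 3
Table: [605, 492, 261, 77, _, _, _, _, 844, 591, 184]

77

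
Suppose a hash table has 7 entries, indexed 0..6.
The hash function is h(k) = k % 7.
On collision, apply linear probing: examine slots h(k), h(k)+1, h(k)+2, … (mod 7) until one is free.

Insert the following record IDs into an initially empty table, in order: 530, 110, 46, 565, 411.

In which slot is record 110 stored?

Insert 530: h=5, slot 5 empty → index 5.
Insert 110: h=5, slot 5 occupied → index 6.
Insert 46: h=4, slot 4 empty → index 4.
Insert 565: h=5, slots 5,6 occupied → index 0.
Insert 411: h=5, slots 5,6,0 occupied → index 1.
Table: [565, 411, ∅, ∅, 46, 530, 110]

6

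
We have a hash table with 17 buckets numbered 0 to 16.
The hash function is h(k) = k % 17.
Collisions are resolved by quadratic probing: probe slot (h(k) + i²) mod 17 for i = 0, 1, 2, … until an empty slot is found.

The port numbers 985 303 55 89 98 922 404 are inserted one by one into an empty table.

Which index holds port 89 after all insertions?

5

Insert 985: h=16, slot 16 empty -> index 16.
Insert 303: h=14, slot 14 empty -> index 14.
Insert 55: h=4, slot 4 empty -> index 4.
Insert 89: h=4, slot 4 occupied -> index 5.
Insert 98: h=13, slot 13 empty -> index 13.
Insert 922: h=4, slots 4,5 occupied -> index 8.
Insert 404: h=13, slots 13,14 occupied -> index 0.
Table: [404, ., ., ., 55, 89, ., ., 922, ., ., ., ., 98, 303, ., 985]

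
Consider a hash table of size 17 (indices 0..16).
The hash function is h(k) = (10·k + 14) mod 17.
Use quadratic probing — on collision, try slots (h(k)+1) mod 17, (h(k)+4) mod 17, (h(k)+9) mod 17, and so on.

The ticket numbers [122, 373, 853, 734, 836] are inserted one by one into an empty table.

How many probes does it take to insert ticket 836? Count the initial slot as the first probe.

122 hashes to 10; slot 10 is free → place at 10.
373 hashes to 4; slot 4 is free → place at 4.
853 hashes to 10; 10 taken → place at 11.
734 hashes to 10; 10,11 taken → place at 14.
836 hashes to 10; 10,11,14 taken → place at 2.
Table: [., ., 836, ., 373, ., ., ., ., ., 122, 853, ., ., 734, ., .]

4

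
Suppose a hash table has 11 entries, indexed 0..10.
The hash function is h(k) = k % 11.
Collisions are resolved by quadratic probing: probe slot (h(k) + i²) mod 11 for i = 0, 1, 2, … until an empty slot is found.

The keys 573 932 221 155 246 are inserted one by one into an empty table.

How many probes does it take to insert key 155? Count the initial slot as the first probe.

573 hashes to 1; slot 1 is free => place at 1.
932 hashes to 8; slot 8 is free => place at 8.
221 hashes to 1; 1 taken => place at 2.
155 hashes to 1; 1,2 taken => place at 5.
246 hashes to 4; slot 4 is free => place at 4.
Table: [., 573, 221, ., 246, 155, ., ., 932, ., .]

3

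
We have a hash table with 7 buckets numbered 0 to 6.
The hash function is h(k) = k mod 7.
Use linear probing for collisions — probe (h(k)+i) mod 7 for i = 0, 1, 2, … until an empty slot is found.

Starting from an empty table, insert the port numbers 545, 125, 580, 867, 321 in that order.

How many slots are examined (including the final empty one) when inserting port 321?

5

Insert 545: h=6, slot 6 empty -> index 6.
Insert 125: h=6, slot 6 occupied -> index 0.
Insert 580: h=6, slots 6,0 occupied -> index 1.
Insert 867: h=6, slots 6,0,1 occupied -> index 2.
Insert 321: h=6, slots 6,0,1,2 occupied -> index 3.
Table: [125, 580, 867, 321, -, -, 545]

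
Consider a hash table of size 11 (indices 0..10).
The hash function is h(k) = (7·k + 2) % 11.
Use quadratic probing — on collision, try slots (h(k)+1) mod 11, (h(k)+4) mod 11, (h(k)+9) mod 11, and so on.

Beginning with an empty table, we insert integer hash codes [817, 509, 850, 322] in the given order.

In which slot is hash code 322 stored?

10

817: h=1 → slot 1
509: h=1, probe 1,2 → slot 2
850: h=1, probe 1,2,5 → slot 5
322: h=1, probe 1,2,5,10 → slot 10
Table: [∅, 817, 509, ∅, ∅, 850, ∅, ∅, ∅, ∅, 322]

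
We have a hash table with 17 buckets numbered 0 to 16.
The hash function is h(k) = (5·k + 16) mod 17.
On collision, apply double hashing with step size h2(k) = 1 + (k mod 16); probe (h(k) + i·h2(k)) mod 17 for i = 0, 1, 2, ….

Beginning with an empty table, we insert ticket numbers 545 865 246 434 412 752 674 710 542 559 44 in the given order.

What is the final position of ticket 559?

Insert 545: h=4, slot 4 empty → index 4.
Insert 865: h=6, slot 6 empty → index 6.
Insert 246: h=5, slot 5 empty → index 5.
Insert 434: h=10, slot 10 empty → index 10.
Insert 412: h=2, slot 2 empty → index 2.
Insert 752: h=2, h2=1, slot 2 occupied → index 3.
Insert 674: h=3, h2=3, slots 3,6 occupied → index 9.
Insert 710: h=13, slot 13 empty → index 13.
Insert 542: h=6, h2=15, slots 6,4,2 occupied → index 0.
Insert 559: h=6, h2=16, slots 6,5,4,3,2 occupied → index 1.
Insert 44: h=15, slot 15 empty → index 15.
Table: [542, 559, 412, 752, 545, 246, 865, _, _, 674, 434, _, _, 710, _, 44, _]

1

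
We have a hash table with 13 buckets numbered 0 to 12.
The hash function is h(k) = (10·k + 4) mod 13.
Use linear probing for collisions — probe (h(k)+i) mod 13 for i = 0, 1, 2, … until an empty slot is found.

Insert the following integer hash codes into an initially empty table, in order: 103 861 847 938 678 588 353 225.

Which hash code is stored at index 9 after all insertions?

Insert 103: h=7, slot 7 empty → index 7.
Insert 861: h=8, slot 8 empty → index 8.
Insert 847: h=11, slot 11 empty → index 11.
Insert 938: h=11, slot 11 occupied → index 12.
Insert 678: h=11, slots 11,12 occupied → index 0.
Insert 588: h=8, slot 8 occupied → index 9.
Insert 353: h=11, slots 11,12,0 occupied → index 1.
Insert 225: h=5, slot 5 empty → index 5.
Table: [678, 353, _, _, _, 225, _, 103, 861, 588, _, 847, 938]

588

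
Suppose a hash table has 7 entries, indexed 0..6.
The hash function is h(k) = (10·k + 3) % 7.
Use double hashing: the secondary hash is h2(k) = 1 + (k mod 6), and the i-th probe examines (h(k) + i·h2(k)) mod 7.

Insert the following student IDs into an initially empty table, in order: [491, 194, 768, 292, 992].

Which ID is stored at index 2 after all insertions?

Insert 491: h=6, slot 6 empty → index 6.
Insert 194: h=4, slot 4 empty → index 4.
Insert 768: h=4, h2=1, slot 4 occupied → index 5.
Insert 292: h=4, h2=5, slot 4 occupied → index 2.
Insert 992: h=4, h2=3, slot 4 occupied → index 0.
Table: [992, _, 292, _, 194, 768, 491]

292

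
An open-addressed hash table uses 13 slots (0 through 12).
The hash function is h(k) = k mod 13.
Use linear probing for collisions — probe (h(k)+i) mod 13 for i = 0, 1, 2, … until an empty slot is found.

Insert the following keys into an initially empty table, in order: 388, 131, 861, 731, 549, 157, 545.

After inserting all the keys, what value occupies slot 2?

388 hashes to 11; slot 11 is free -> place at 11.
131 hashes to 1; slot 1 is free -> place at 1.
861 hashes to 3; slot 3 is free -> place at 3.
731 hashes to 3; 3 taken -> place at 4.
549 hashes to 3; 3,4 taken -> place at 5.
157 hashes to 1; 1 taken -> place at 2.
545 hashes to 12; slot 12 is free -> place at 12.
Table: [., 131, 157, 861, 731, 549, ., ., ., ., ., 388, 545]

157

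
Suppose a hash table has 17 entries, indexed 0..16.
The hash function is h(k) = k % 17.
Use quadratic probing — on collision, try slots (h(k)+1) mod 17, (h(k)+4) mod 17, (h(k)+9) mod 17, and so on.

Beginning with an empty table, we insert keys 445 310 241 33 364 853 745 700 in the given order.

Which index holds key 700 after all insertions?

445 hashes to 3; slot 3 is free → place at 3.
310 hashes to 4; slot 4 is free → place at 4.
241 hashes to 3; 3,4 taken → place at 7.
33 hashes to 16; slot 16 is free → place at 16.
364 hashes to 7; 7 taken → place at 8.
853 hashes to 3; 3,4,7 taken → place at 12.
745 hashes to 14; slot 14 is free → place at 14.
700 hashes to 3; 3,4,7,12 taken → place at 2.
Table: [∅, ∅, 700, 445, 310, ∅, ∅, 241, 364, ∅, ∅, ∅, 853, ∅, 745, ∅, 33]

2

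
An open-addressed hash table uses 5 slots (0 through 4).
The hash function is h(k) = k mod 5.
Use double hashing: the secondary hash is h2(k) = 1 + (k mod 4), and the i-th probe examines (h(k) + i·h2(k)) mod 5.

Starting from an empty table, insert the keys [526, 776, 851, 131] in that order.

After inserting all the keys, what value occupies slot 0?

Insert 526: h=1, slot 1 empty -> index 1.
Insert 776: h=1, h2=1, slot 1 occupied -> index 2.
Insert 851: h=1, h2=4, slot 1 occupied -> index 0.
Insert 131: h=1, h2=4, slots 1,0 occupied -> index 4.
Table: [851, 526, 776, -, 131]

851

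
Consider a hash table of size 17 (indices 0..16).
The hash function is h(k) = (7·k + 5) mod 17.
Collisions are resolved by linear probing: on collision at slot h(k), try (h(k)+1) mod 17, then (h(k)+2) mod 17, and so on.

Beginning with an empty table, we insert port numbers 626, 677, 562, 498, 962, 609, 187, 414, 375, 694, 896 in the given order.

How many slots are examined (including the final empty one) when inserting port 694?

Insert 626: h=1, slot 1 empty → index 1.
Insert 677: h=1, slot 1 occupied → index 2.
Insert 562: h=12, slot 12 empty → index 12.
Insert 498: h=6, slot 6 empty → index 6.
Insert 962: h=7, slot 7 empty → index 7.
Insert 609: h=1, slots 1,2 occupied → index 3.
Insert 187: h=5, slot 5 empty → index 5.
Insert 414: h=13, slot 13 empty → index 13.
Insert 375: h=12, slots 12,13 occupied → index 14.
Insert 694: h=1, slots 1,2,3 occupied → index 4.
Insert 896: h=4, slots 4,5,6,7 occupied → index 8.
Table: [_, 626, 677, 609, 694, 187, 498, 962, 896, _, _, _, 562, 414, 375, _, _]

4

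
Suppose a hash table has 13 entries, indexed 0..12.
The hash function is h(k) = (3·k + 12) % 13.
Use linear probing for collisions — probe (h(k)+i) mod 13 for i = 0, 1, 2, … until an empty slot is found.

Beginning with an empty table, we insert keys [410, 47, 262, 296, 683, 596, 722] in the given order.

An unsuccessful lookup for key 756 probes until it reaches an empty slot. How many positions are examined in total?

7

410 hashes to 7; slot 7 is free -> place at 7.
47 hashes to 10; slot 10 is free -> place at 10.
262 hashes to 5; slot 5 is free -> place at 5.
296 hashes to 3; slot 3 is free -> place at 3.
683 hashes to 7; 7 taken -> place at 8.
596 hashes to 6; slot 6 is free -> place at 6.
722 hashes to 7; 7,8 taken -> place at 9.
Table: [—, —, —, 296, —, 262, 596, 410, 683, 722, 47, —, —]
Lookup 756: h=5, probe 5,6,7,8,9,10,11 → slot 11 empty, not found.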